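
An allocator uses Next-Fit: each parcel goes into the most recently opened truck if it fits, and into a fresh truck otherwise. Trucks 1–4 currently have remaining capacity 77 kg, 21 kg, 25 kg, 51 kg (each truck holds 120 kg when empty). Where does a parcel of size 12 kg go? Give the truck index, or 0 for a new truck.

4

Next-Fit only looks at truck 4, which has 51 kg free.
12 kg fits there.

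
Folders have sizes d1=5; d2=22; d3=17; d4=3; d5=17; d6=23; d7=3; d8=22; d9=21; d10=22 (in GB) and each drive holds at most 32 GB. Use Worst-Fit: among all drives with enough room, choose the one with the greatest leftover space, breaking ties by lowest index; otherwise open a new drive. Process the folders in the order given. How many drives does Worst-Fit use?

7

drive 1: place d1 (5 GB), 27 GB left
drive 1: place d2 (22 GB), 5 GB left
drive 2: place d3 (17 GB), 15 GB left
drive 2: place d4 (3 GB), 12 GB left
drive 3: place d5 (17 GB), 15 GB left
drive 4: place d6 (23 GB), 9 GB left
drive 3: place d7 (3 GB), 12 GB left
drive 5: place d8 (22 GB), 10 GB left
drive 6: place d9 (21 GB), 11 GB left
drive 7: place d10 (22 GB), 10 GB left
Final drives: [5,22] [17,3] [17,3] [23] [22] [21] [22].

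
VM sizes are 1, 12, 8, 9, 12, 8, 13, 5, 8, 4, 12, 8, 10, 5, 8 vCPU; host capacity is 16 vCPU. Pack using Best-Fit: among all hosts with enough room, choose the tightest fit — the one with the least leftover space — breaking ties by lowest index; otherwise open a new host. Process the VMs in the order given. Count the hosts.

host 1: place 1 vCPU, 15 vCPU left
host 1: place 12 vCPU, 3 vCPU left
host 2: place 8 vCPU, 8 vCPU left
host 3: place 9 vCPU, 7 vCPU left
host 4: place 12 vCPU, 4 vCPU left
host 2: place 8 vCPU, 0 vCPU left
host 5: place 13 vCPU, 3 vCPU left
host 3: place 5 vCPU, 2 vCPU left
host 6: place 8 vCPU, 8 vCPU left
host 4: place 4 vCPU, 0 vCPU left
host 7: place 12 vCPU, 4 vCPU left
host 6: place 8 vCPU, 0 vCPU left
host 8: place 10 vCPU, 6 vCPU left
host 8: place 5 vCPU, 1 vCPU left
host 9: place 8 vCPU, 8 vCPU left
Final hosts: [1,12] [8,8] [9,5] [12,4] [13] [8,8] [12] [10,5] [8].

9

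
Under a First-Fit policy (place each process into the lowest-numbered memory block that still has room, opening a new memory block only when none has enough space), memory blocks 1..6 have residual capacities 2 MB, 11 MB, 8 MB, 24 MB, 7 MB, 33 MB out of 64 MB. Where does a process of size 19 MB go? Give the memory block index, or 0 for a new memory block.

4

Memory blocks with room: memory block 4 (24 MB), memory block 6 (33 MB).
The first with room is memory block 4.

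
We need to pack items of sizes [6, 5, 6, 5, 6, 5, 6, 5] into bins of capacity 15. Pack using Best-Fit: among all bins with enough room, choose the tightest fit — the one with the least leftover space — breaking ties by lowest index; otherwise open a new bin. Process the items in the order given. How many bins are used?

6 → bin 1 (remaining 9)
5 → bin 1 (remaining 4)
6 → bin 2 (remaining 9)
5 → bin 2 (remaining 4)
6 → bin 3 (remaining 9)
5 → bin 3 (remaining 4)
6 → bin 4 (remaining 9)
5 → bin 4 (remaining 4)
Final bins: [6,5] [6,5] [6,5] [6,5].

4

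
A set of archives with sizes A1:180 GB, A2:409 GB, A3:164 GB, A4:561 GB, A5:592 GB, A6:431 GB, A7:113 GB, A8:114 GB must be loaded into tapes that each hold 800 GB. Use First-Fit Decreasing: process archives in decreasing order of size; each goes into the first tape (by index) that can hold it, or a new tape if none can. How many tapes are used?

Sorted descending: 592, 561, 431, 409, 180, 164, 114, 113.
Put 592 GB in tape 1; 208 GB remain.
Put 561 GB in tape 2; 239 GB remain.
Put 431 GB in tape 3; 369 GB remain.
Put 409 GB in tape 4; 391 GB remain.
Put 180 GB in tape 1; 28 GB remain.
Put 164 GB in tape 2; 75 GB remain.
Put 114 GB in tape 3; 255 GB remain.
Put 113 GB in tape 3; 142 GB remain.
Final tapes: [592,180] [561,164] [431,114,113] [409].

4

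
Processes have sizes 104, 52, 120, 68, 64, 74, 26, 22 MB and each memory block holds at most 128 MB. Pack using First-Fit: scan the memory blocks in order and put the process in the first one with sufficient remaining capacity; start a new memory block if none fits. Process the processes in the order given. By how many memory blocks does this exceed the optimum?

0

First-Fit: [104,22] [52,68] [120] [64,26] [74] → 5 memory blocks.
Total size 530 MB; any packing needs at least ⌈530/128⌉ = 5 memory blocks.
So 5 is already optimal.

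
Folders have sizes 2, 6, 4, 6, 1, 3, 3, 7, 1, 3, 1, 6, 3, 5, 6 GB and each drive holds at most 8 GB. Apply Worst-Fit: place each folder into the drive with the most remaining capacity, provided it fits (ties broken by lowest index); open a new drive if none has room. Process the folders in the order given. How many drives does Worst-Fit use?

8 drives

drive 1: place 2 GB, 6 GB left
drive 1: place 6 GB, 0 GB left
drive 2: place 4 GB, 4 GB left
drive 3: place 6 GB, 2 GB left
drive 2: place 1 GB, 3 GB left
drive 2: place 3 GB, 0 GB left
drive 4: place 3 GB, 5 GB left
drive 5: place 7 GB, 1 GB left
drive 4: place 1 GB, 4 GB left
drive 4: place 3 GB, 1 GB left
drive 3: place 1 GB, 1 GB left
drive 6: place 6 GB, 2 GB left
drive 7: place 3 GB, 5 GB left
drive 7: place 5 GB, 0 GB left
drive 8: place 6 GB, 2 GB left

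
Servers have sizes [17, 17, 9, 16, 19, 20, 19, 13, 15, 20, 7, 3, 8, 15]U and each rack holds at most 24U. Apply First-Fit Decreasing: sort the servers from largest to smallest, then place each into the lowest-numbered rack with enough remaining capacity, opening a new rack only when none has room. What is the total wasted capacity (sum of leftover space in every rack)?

Sorted descending: 20, 20, 19, 19, 17, 17, 16, 15, 15, 13, 9, 8, 7, 3.
20U → rack 1 (remaining 4U)
20U → rack 2 (remaining 4U)
19U → rack 3 (remaining 5U)
19U → rack 4 (remaining 5U)
17U → rack 5 (remaining 7U)
17U → rack 6 (remaining 7U)
16U → rack 7 (remaining 8U)
15U → rack 8 (remaining 9U)
15U → rack 9 (remaining 9U)
13U → rack 10 (remaining 11U)
9U → rack 8 (remaining 0U)
8U → rack 7 (remaining 0U)
7U → rack 5 (remaining 0U)
3U → rack 1 (remaining 1U)
10 racks × 24U = 240U; used 198U; unused 42U.

42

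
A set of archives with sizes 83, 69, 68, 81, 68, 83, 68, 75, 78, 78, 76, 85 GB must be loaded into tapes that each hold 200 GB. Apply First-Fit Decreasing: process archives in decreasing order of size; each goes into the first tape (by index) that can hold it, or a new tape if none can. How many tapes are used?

6

Sorted descending: 85, 83, 83, 81, 78, 78, 76, 75, 69, 68, 68, 68.
Put 85 GB in tape 1; 115 GB remain.
Put 83 GB in tape 1; 32 GB remain.
Put 83 GB in tape 2; 117 GB remain.
Put 81 GB in tape 2; 36 GB remain.
Put 78 GB in tape 3; 122 GB remain.
Put 78 GB in tape 3; 44 GB remain.
Put 76 GB in tape 4; 124 GB remain.
Put 75 GB in tape 4; 49 GB remain.
Put 69 GB in tape 5; 131 GB remain.
Put 68 GB in tape 5; 63 GB remain.
Put 68 GB in tape 6; 132 GB remain.
Put 68 GB in tape 6; 64 GB remain.
Final tapes: [85,83] [83,81] [78,78] [76,75] [69,68] [68,68].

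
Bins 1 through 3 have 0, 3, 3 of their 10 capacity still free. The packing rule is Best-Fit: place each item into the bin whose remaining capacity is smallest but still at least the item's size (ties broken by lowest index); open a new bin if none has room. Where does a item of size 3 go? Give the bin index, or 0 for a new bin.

2

Bins with room: bin 2 (3), bin 3 (3).
Tightest fit is bin 2 with 3 free.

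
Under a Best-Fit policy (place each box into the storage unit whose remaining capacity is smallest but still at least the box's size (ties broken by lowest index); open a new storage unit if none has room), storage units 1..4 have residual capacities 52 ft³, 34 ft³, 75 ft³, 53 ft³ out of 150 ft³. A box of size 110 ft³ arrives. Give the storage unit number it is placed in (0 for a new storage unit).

No storage unit has ≥ 110 ft³ free, so a new storage unit is opened.

0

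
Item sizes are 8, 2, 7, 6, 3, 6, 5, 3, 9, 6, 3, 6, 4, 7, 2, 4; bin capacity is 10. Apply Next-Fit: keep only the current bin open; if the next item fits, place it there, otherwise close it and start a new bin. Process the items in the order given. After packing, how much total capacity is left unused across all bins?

19

bin 1: place 8, 2 left
bin 1: place 2, 0 left
bin 2: place 7, 3 left
bin 3: place 6, 4 left
bin 3: place 3, 1 left
bin 4: place 6, 4 left
bin 5: place 5, 5 left
bin 5: place 3, 2 left
bin 6: place 9, 1 left
bin 7: place 6, 4 left
bin 7: place 3, 1 left
bin 8: place 6, 4 left
bin 8: place 4, 0 left
bin 9: place 7, 3 left
bin 9: place 2, 1 left
bin 10: place 4, 6 left
10 bins × 10 = 100; used 81; unused 19.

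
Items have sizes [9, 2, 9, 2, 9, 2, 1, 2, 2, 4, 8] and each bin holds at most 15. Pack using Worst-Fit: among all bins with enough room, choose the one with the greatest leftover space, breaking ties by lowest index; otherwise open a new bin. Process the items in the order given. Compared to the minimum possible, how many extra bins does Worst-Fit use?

0

Worst-Fit: [9,2,1] [9,2,2] [9,2,2] [4,8] → 4 bins.
Total size 50; any packing needs at least ⌈50/15⌉ = 4 bins.
So 4 is already optimal.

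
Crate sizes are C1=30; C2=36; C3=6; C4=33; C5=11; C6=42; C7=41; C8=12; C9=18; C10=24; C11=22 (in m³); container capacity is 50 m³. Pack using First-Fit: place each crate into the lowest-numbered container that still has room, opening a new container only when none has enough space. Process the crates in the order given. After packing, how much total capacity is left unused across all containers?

container 1: place C1 (30 m³), 20 m³ left
container 2: place C2 (36 m³), 14 m³ left
container 1: place C3 (6 m³), 14 m³ left
container 3: place C4 (33 m³), 17 m³ left
container 1: place C5 (11 m³), 3 m³ left
container 4: place C6 (42 m³), 8 m³ left
container 5: place C7 (41 m³), 9 m³ left
container 2: place C8 (12 m³), 2 m³ left
container 6: place C9 (18 m³), 32 m³ left
container 6: place C10 (24 m³), 8 m³ left
container 7: place C11 (22 m³), 28 m³ left
7 containers × 50 m³ = 350 m³; used 275 m³; unused 75 m³.

75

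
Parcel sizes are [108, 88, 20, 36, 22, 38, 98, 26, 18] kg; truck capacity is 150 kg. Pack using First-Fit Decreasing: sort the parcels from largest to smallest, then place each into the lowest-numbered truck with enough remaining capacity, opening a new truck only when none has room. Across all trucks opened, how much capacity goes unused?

146

Sorted descending: 108, 98, 88, 38, 36, 26, 22, 20, 18.
108 kg → truck 1 (remaining 42 kg)
98 kg → truck 2 (remaining 52 kg)
88 kg → truck 3 (remaining 62 kg)
38 kg → truck 1 (remaining 4 kg)
36 kg → truck 2 (remaining 16 kg)
26 kg → truck 3 (remaining 36 kg)
22 kg → truck 3 (remaining 14 kg)
20 kg → truck 4 (remaining 130 kg)
18 kg → truck 4 (remaining 112 kg)
4 trucks × 150 kg = 600 kg; used 454 kg; unused 146 kg.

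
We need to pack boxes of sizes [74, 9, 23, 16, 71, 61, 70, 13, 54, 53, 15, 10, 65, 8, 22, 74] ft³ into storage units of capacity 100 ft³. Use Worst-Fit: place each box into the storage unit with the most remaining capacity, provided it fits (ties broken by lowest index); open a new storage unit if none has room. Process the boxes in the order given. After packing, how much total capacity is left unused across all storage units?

Put 74 ft³ in storage unit 1; 26 ft³ remain.
Put 9 ft³ in storage unit 1; 17 ft³ remain.
Put 23 ft³ in storage unit 2; 77 ft³ remain.
Put 16 ft³ in storage unit 2; 61 ft³ remain.
Put 71 ft³ in storage unit 3; 29 ft³ remain.
Put 61 ft³ in storage unit 2; 0 ft³ remain.
Put 70 ft³ in storage unit 4; 30 ft³ remain.
Put 13 ft³ in storage unit 4; 17 ft³ remain.
Put 54 ft³ in storage unit 5; 46 ft³ remain.
Put 53 ft³ in storage unit 6; 47 ft³ remain.
Put 15 ft³ in storage unit 6; 32 ft³ remain.
Put 10 ft³ in storage unit 5; 36 ft³ remain.
Put 65 ft³ in storage unit 7; 35 ft³ remain.
Put 8 ft³ in storage unit 5; 28 ft³ remain.
Put 22 ft³ in storage unit 7; 13 ft³ remain.
Put 74 ft³ in storage unit 8; 26 ft³ remain.
8 storage units × 100 ft³ = 800 ft³; used 638 ft³; unused 162 ft³.

162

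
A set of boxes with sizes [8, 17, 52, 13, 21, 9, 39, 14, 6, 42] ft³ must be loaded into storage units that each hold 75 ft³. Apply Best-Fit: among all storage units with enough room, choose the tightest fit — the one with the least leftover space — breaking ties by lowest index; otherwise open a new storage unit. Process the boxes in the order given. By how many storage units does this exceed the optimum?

1

Best-Fit: [8,17,21,14,6] [52,13,9] [39] [42] → 4 storage units.
Total size 221 ft³; any packing needs at least ⌈221/75⌉ = 3 storage units.
An optimal packing achieves that bound: [52,21] [42,17,14] [39,13,9,8,6] → 3 storage units.
Excess: 4 − 3 = 1.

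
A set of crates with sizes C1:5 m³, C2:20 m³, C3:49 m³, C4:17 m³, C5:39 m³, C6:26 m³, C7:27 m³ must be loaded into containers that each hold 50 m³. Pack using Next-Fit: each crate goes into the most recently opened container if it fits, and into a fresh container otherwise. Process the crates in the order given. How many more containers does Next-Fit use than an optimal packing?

2

Next-Fit: [5,20] [49] [17] [39] [26] [27] → 6 containers.
Total size 183 m³; any packing needs at least ⌈183/50⌉ = 4 containers.
An optimal packing achieves that bound: [49] [39,5] [27,20] [26,17] → 4 containers.
Excess: 6 − 4 = 2.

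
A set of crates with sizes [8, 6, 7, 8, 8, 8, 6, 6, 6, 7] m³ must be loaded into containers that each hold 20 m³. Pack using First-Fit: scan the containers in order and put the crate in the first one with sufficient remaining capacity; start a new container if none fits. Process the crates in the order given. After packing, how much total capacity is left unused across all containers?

10

8 m³ → container 1 (remaining 12 m³)
6 m³ → container 1 (remaining 6 m³)
7 m³ → container 2 (remaining 13 m³)
8 m³ → container 2 (remaining 5 m³)
8 m³ → container 3 (remaining 12 m³)
8 m³ → container 3 (remaining 4 m³)
6 m³ → container 1 (remaining 0 m³)
6 m³ → container 4 (remaining 14 m³)
6 m³ → container 4 (remaining 8 m³)
7 m³ → container 4 (remaining 1 m³)
4 containers × 20 m³ = 80 m³; used 70 m³; unused 10 m³.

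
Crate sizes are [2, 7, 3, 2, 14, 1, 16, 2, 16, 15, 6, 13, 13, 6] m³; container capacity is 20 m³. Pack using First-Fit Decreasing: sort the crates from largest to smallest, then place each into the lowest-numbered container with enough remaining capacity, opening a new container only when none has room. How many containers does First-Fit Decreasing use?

Sorted descending: 16, 16, 15, 14, 13, 13, 7, 6, 6, 3, 2, 2, 2, 1.
Put 16 m³ in container 1; 4 m³ remain.
Put 16 m³ in container 2; 4 m³ remain.
Put 15 m³ in container 3; 5 m³ remain.
Put 14 m³ in container 4; 6 m³ remain.
Put 13 m³ in container 5; 7 m³ remain.
Put 13 m³ in container 6; 7 m³ remain.
Put 7 m³ in container 5; 0 m³ remain.
Put 6 m³ in container 4; 0 m³ remain.
Put 6 m³ in container 6; 1 m³ remain.
Put 3 m³ in container 1; 1 m³ remain.
Put 2 m³ in container 2; 2 m³ remain.
Put 2 m³ in container 2; 0 m³ remain.
Put 2 m³ in container 3; 3 m³ remain.
Put 1 m³ in container 1; 0 m³ remain.
Final containers: [16,3,1] [16,2,2] [15,2] [14,6] [13,7] [13,6].

6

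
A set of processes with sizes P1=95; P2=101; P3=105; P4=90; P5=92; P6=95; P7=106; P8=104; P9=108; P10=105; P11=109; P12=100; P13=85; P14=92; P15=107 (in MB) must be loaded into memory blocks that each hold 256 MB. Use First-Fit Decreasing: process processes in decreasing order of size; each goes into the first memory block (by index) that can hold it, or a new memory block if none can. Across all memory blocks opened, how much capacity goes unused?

Sorted descending: 109, 108, 107, 106, 105, 105, 104, 101, 100, 95, 95, 92, 92, 90, 85.
memory block 1: place 109 MB, 147 MB left
memory block 1: place 108 MB, 39 MB left
memory block 2: place 107 MB, 149 MB left
memory block 2: place 106 MB, 43 MB left
memory block 3: place 105 MB, 151 MB left
memory block 3: place 105 MB, 46 MB left
memory block 4: place 104 MB, 152 MB left
memory block 4: place 101 MB, 51 MB left
memory block 5: place 100 MB, 156 MB left
memory block 5: place 95 MB, 61 MB left
memory block 6: place 95 MB, 161 MB left
memory block 6: place 92 MB, 69 MB left
memory block 7: place 92 MB, 164 MB left
memory block 7: place 90 MB, 74 MB left
memory block 8: place 85 MB, 171 MB left
8 memory blocks × 256 MB = 2048 MB; used 1494 MB; unused 554 MB.

554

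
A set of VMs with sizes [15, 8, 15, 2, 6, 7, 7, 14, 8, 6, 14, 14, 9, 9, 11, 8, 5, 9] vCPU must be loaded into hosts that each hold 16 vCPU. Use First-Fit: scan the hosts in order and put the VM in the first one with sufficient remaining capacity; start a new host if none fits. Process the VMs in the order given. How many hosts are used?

13

host 1: place 15 vCPU, 1 vCPU left
host 2: place 8 vCPU, 8 vCPU left
host 3: place 15 vCPU, 1 vCPU left
host 2: place 2 vCPU, 6 vCPU left
host 2: place 6 vCPU, 0 vCPU left
host 4: place 7 vCPU, 9 vCPU left
host 4: place 7 vCPU, 2 vCPU left
host 5: place 14 vCPU, 2 vCPU left
host 6: place 8 vCPU, 8 vCPU left
host 6: place 6 vCPU, 2 vCPU left
host 7: place 14 vCPU, 2 vCPU left
host 8: place 14 vCPU, 2 vCPU left
host 9: place 9 vCPU, 7 vCPU left
host 10: place 9 vCPU, 7 vCPU left
host 11: place 11 vCPU, 5 vCPU left
host 12: place 8 vCPU, 8 vCPU left
host 9: place 5 vCPU, 2 vCPU left
host 13: place 9 vCPU, 7 vCPU left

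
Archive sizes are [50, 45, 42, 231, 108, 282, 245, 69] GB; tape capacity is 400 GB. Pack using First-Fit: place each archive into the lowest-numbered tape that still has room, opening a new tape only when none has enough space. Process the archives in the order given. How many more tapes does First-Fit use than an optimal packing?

0

First-Fit: [50,45,42,231] [108,282] [245,69] → 3 tapes.
Total size 1072 GB; any packing needs at least ⌈1072/400⌉ = 3 tapes.
So 3 is already optimal.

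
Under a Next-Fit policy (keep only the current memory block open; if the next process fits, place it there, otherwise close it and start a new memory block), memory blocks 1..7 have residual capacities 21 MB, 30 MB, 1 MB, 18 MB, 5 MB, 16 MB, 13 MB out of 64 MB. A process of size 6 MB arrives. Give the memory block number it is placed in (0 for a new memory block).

7

Next-Fit only looks at memory block 7, which has 13 MB free.
6 MB fits there.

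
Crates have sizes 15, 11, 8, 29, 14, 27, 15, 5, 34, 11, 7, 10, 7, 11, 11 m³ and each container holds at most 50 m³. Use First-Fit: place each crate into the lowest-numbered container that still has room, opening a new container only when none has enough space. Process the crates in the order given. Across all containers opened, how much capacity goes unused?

35

15 m³ → container 1 (remaining 35 m³)
11 m³ → container 1 (remaining 24 m³)
8 m³ → container 1 (remaining 16 m³)
29 m³ → container 2 (remaining 21 m³)
14 m³ → container 1 (remaining 2 m³)
27 m³ → container 3 (remaining 23 m³)
15 m³ → container 2 (remaining 6 m³)
5 m³ → container 2 (remaining 1 m³)
34 m³ → container 4 (remaining 16 m³)
11 m³ → container 3 (remaining 12 m³)
7 m³ → container 3 (remaining 5 m³)
10 m³ → container 4 (remaining 6 m³)
7 m³ → container 5 (remaining 43 m³)
11 m³ → container 5 (remaining 32 m³)
11 m³ → container 5 (remaining 21 m³)
5 containers × 50 m³ = 250 m³; used 215 m³; unused 35 m³.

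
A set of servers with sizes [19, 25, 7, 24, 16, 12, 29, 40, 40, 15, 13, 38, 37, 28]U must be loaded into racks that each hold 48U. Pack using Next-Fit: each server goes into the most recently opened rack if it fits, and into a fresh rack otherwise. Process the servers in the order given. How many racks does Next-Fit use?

9

Put 19U in rack 1; 29U remain.
Put 25U in rack 1; 4U remain.
Put 7U in rack 2; 41U remain.
Put 24U in rack 2; 17U remain.
Put 16U in rack 2; 1U remain.
Put 12U in rack 3; 36U remain.
Put 29U in rack 3; 7U remain.
Put 40U in rack 4; 8U remain.
Put 40U in rack 5; 8U remain.
Put 15U in rack 6; 33U remain.
Put 13U in rack 6; 20U remain.
Put 38U in rack 7; 10U remain.
Put 37U in rack 8; 11U remain.
Put 28U in rack 9; 20U remain.
Final racks: [19,25] [7,24,16] [12,29] [40] [40] [15,13] [38] [37] [28].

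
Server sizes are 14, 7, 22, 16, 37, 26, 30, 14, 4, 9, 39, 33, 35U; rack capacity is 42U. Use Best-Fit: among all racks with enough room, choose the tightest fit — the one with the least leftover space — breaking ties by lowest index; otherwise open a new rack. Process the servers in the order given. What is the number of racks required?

8

rack 1: place 14U, 28U left
rack 1: place 7U, 21U left
rack 2: place 22U, 20U left
rack 2: place 16U, 4U left
rack 3: place 37U, 5U left
rack 4: place 26U, 16U left
rack 5: place 30U, 12U left
rack 4: place 14U, 2U left
rack 2: place 4U, 0U left
rack 5: place 9U, 3U left
rack 6: place 39U, 3U left
rack 7: place 33U, 9U left
rack 8: place 35U, 7U left
Final racks: [14,7] [22,16,4] [37] [26,14] [30,9] [39] [33] [35].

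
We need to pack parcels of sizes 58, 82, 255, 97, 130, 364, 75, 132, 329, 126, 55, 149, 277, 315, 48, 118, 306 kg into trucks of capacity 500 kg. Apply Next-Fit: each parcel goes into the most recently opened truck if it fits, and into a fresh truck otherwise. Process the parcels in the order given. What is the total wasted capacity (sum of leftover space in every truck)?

Put 58 kg in truck 1; 442 kg remain.
Put 82 kg in truck 1; 360 kg remain.
Put 255 kg in truck 1; 105 kg remain.
Put 97 kg in truck 1; 8 kg remain.
Put 130 kg in truck 2; 370 kg remain.
Put 364 kg in truck 2; 6 kg remain.
Put 75 kg in truck 3; 425 kg remain.
Put 132 kg in truck 3; 293 kg remain.
Put 329 kg in truck 4; 171 kg remain.
Put 126 kg in truck 4; 45 kg remain.
Put 55 kg in truck 5; 445 kg remain.
Put 149 kg in truck 5; 296 kg remain.
Put 277 kg in truck 5; 19 kg remain.
Put 315 kg in truck 6; 185 kg remain.
Put 48 kg in truck 6; 137 kg remain.
Put 118 kg in truck 6; 19 kg remain.
Put 306 kg in truck 7; 194 kg remain.
7 trucks × 500 kg = 3500 kg; used 2916 kg; unused 584 kg.

584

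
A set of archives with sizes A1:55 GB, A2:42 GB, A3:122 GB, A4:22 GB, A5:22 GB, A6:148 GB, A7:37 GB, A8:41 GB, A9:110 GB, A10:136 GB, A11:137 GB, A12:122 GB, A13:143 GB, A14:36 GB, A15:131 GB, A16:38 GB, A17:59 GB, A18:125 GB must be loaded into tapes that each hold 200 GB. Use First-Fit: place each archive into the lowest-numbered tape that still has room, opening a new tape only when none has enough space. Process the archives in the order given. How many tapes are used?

10

Put A1 (55 GB) in tape 1; 145 GB remain.
Put A2 (42 GB) in tape 1; 103 GB remain.
Put A3 (122 GB) in tape 2; 78 GB remain.
Put A4 (22 GB) in tape 1; 81 GB remain.
Put A5 (22 GB) in tape 1; 59 GB remain.
Put A6 (148 GB) in tape 3; 52 GB remain.
Put A7 (37 GB) in tape 1; 22 GB remain.
Put A8 (41 GB) in tape 2; 37 GB remain.
Put A9 (110 GB) in tape 4; 90 GB remain.
Put A10 (136 GB) in tape 5; 64 GB remain.
Put A11 (137 GB) in tape 6; 63 GB remain.
Put A12 (122 GB) in tape 7; 78 GB remain.
Put A13 (143 GB) in tape 8; 57 GB remain.
Put A14 (36 GB) in tape 2; 1 GB remain.
Put A15 (131 GB) in tape 9; 69 GB remain.
Put A16 (38 GB) in tape 3; 14 GB remain.
Put A17 (59 GB) in tape 4; 31 GB remain.
Put A18 (125 GB) in tape 10; 75 GB remain.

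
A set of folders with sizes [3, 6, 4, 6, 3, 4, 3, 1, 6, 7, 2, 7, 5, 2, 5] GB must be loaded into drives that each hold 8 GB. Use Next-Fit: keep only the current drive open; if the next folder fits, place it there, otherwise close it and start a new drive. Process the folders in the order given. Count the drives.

12

drive 1: place 3 GB, 5 GB left
drive 2: place 6 GB, 2 GB left
drive 3: place 4 GB, 4 GB left
drive 4: place 6 GB, 2 GB left
drive 5: place 3 GB, 5 GB left
drive 5: place 4 GB, 1 GB left
drive 6: place 3 GB, 5 GB left
drive 6: place 1 GB, 4 GB left
drive 7: place 6 GB, 2 GB left
drive 8: place 7 GB, 1 GB left
drive 9: place 2 GB, 6 GB left
drive 10: place 7 GB, 1 GB left
drive 11: place 5 GB, 3 GB left
drive 11: place 2 GB, 1 GB left
drive 12: place 5 GB, 3 GB left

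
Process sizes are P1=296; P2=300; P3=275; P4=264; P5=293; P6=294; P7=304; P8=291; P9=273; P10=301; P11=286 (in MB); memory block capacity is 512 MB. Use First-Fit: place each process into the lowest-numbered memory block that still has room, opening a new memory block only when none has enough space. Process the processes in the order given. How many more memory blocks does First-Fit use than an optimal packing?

First-Fit: [296] [300] [275] [264] [293] [294] [304] [291] [273] [301] [286] → 11 memory blocks.
11 processes exceed 256 MB (half the capacity), and no two of those can share a memory block, so at least 11 memory blocks are needed.
So 11 is already optimal.

0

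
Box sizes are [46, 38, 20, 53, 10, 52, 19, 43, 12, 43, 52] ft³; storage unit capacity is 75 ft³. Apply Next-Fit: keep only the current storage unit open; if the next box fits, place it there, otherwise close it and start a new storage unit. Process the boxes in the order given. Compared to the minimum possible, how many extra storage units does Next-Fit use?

0

Next-Fit: [46] [38,20] [53,10] [52,19] [43,12] [43] [52] → 7 storage units.
7 boxes exceed 37.5 ft³ (half the capacity), and no two of those can share a storage unit, so at least 7 storage units are needed.
So 7 is already optimal.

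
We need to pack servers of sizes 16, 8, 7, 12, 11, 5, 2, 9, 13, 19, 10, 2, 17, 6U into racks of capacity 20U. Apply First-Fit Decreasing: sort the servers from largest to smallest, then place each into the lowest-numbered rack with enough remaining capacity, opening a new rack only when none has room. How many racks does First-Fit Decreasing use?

8

Sorted descending: 19, 17, 16, 13, 12, 11, 10, 9, 8, 7, 6, 5, 2, 2.
19U → rack 1 (remaining 1U)
17U → rack 2 (remaining 3U)
16U → rack 3 (remaining 4U)
13U → rack 4 (remaining 7U)
12U → rack 5 (remaining 8U)
11U → rack 6 (remaining 9U)
10U → rack 7 (remaining 10U)
9U → rack 6 (remaining 0U)
8U → rack 5 (remaining 0U)
7U → rack 4 (remaining 0U)
6U → rack 7 (remaining 4U)
5U → rack 8 (remaining 15U)
2U → rack 2 (remaining 1U)
2U → rack 3 (remaining 2U)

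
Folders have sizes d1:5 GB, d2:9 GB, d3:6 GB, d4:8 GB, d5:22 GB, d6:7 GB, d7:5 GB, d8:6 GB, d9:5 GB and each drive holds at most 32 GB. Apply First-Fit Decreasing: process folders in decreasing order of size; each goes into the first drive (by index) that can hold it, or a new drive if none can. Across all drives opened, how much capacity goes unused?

Sorted descending: 22, 9, 8, 7, 6, 6, 5, 5, 5.
22 GB → drive 1 (remaining 10 GB)
9 GB → drive 1 (remaining 1 GB)
8 GB → drive 2 (remaining 24 GB)
7 GB → drive 2 (remaining 17 GB)
6 GB → drive 2 (remaining 11 GB)
6 GB → drive 2 (remaining 5 GB)
5 GB → drive 2 (remaining 0 GB)
5 GB → drive 3 (remaining 27 GB)
5 GB → drive 3 (remaining 22 GB)
3 drives × 32 GB = 96 GB; used 73 GB; unused 23 GB.

23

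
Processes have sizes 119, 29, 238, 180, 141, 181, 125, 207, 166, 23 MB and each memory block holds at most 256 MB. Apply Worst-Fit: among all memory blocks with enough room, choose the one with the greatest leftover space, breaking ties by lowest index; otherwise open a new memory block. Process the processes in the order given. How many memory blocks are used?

8 memory blocks

Put 119 MB in memory block 1; 137 MB remain.
Put 29 MB in memory block 1; 108 MB remain.
Put 238 MB in memory block 2; 18 MB remain.
Put 180 MB in memory block 3; 76 MB remain.
Put 141 MB in memory block 4; 115 MB remain.
Put 181 MB in memory block 5; 75 MB remain.
Put 125 MB in memory block 6; 131 MB remain.
Put 207 MB in memory block 7; 49 MB remain.
Put 166 MB in memory block 8; 90 MB remain.
Put 23 MB in memory block 6; 108 MB remain.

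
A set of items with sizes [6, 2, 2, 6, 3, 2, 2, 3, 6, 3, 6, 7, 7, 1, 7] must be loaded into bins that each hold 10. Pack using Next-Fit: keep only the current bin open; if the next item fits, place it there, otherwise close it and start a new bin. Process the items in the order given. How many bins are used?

bin 1: place 6, 4 left
bin 1: place 2, 2 left
bin 1: place 2, 0 left
bin 2: place 6, 4 left
bin 2: place 3, 1 left
bin 3: place 2, 8 left
bin 3: place 2, 6 left
bin 3: place 3, 3 left
bin 4: place 6, 4 left
bin 4: place 3, 1 left
bin 5: place 6, 4 left
bin 6: place 7, 3 left
bin 7: place 7, 3 left
bin 7: place 1, 2 left
bin 8: place 7, 3 left
Final bins: [6,2,2] [6,3] [2,2,3] [6,3] [6] [7] [7,1] [7].

8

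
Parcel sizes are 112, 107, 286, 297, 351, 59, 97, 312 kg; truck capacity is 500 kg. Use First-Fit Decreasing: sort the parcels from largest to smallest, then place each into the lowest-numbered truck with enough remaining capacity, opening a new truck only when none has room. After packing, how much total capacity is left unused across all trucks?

379

Sorted descending: 351, 312, 297, 286, 112, 107, 97, 59.
Put 351 kg in truck 1; 149 kg remain.
Put 312 kg in truck 2; 188 kg remain.
Put 297 kg in truck 3; 203 kg remain.
Put 286 kg in truck 4; 214 kg remain.
Put 112 kg in truck 1; 37 kg remain.
Put 107 kg in truck 2; 81 kg remain.
Put 97 kg in truck 3; 106 kg remain.
Put 59 kg in truck 2; 22 kg remain.
4 trucks × 500 kg = 2000 kg; used 1621 kg; unused 379 kg.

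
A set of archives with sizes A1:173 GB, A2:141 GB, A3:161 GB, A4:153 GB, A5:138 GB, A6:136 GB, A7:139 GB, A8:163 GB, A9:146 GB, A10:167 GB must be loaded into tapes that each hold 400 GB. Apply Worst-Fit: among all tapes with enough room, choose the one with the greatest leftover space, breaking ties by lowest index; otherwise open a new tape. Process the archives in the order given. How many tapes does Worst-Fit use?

5

Put A1 (173 GB) in tape 1; 227 GB remain.
Put A2 (141 GB) in tape 1; 86 GB remain.
Put A3 (161 GB) in tape 2; 239 GB remain.
Put A4 (153 GB) in tape 2; 86 GB remain.
Put A5 (138 GB) in tape 3; 262 GB remain.
Put A6 (136 GB) in tape 3; 126 GB remain.
Put A7 (139 GB) in tape 4; 261 GB remain.
Put A8 (163 GB) in tape 4; 98 GB remain.
Put A9 (146 GB) in tape 5; 254 GB remain.
Put A10 (167 GB) in tape 5; 87 GB remain.
Final tapes: [173,141] [161,153] [138,136] [139,163] [146,167].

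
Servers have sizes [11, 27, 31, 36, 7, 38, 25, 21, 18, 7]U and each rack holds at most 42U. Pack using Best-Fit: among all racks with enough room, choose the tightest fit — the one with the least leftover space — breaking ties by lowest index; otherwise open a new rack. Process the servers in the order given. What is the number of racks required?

6 racks

rack 1: place 11U, 31U left
rack 1: place 27U, 4U left
rack 2: place 31U, 11U left
rack 3: place 36U, 6U left
rack 2: place 7U, 4U left
rack 4: place 38U, 4U left
rack 5: place 25U, 17U left
rack 6: place 21U, 21U left
rack 6: place 18U, 3U left
rack 5: place 7U, 10U left
Final racks: [11,27] [31,7] [36] [38] [25,7] [21,18].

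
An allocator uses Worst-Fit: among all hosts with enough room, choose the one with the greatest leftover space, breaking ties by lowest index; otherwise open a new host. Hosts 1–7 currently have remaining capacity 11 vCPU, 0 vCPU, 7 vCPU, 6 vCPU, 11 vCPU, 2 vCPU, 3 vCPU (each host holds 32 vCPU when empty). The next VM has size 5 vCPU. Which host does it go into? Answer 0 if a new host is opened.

1

Hosts with room: host 1 (11 vCPU), host 3 (7 vCPU), host 4 (6 vCPU), host 5 (11 vCPU).
Most room is host 1 with 11 vCPU free.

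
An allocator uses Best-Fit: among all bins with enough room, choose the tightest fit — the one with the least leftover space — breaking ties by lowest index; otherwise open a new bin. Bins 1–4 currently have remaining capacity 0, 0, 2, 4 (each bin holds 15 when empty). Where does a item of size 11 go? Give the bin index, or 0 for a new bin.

No bin has ≥ 11 free, so a new bin is opened.

0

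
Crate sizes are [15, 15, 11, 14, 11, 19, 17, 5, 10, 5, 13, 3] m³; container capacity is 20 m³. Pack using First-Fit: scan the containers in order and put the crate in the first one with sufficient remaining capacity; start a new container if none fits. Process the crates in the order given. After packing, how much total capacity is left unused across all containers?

Put 15 m³ in container 1; 5 m³ remain.
Put 15 m³ in container 2; 5 m³ remain.
Put 11 m³ in container 3; 9 m³ remain.
Put 14 m³ in container 4; 6 m³ remain.
Put 11 m³ in container 5; 9 m³ remain.
Put 19 m³ in container 6; 1 m³ remain.
Put 17 m³ in container 7; 3 m³ remain.
Put 5 m³ in container 1; 0 m³ remain.
Put 10 m³ in container 8; 10 m³ remain.
Put 5 m³ in container 2; 0 m³ remain.
Put 13 m³ in container 9; 7 m³ remain.
Put 3 m³ in container 3; 6 m³ remain.
9 containers × 20 m³ = 180 m³; used 138 m³; unused 42 m³.

42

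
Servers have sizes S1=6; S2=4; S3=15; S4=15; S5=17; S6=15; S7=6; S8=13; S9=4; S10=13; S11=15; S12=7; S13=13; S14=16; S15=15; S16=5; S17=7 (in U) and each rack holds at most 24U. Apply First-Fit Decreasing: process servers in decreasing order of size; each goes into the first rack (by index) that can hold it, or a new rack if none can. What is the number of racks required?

Sorted descending: 17, 16, 15, 15, 15, 15, 15, 13, 13, 13, 7, 7, 6, 6, 5, 4, 4.
rack 1: place 17U, 7U left
rack 2: place 16U, 8U left
rack 3: place 15U, 9U left
rack 4: place 15U, 9U left
rack 5: place 15U, 9U left
rack 6: place 15U, 9U left
rack 7: place 15U, 9U left
rack 8: place 13U, 11U left
rack 9: place 13U, 11U left
rack 10: place 13U, 11U left
rack 1: place 7U, 0U left
rack 2: place 7U, 1U left
rack 3: place 6U, 3U left
rack 4: place 6U, 3U left
rack 5: place 5U, 4U left
rack 5: place 4U, 0U left
rack 6: place 4U, 5U left

10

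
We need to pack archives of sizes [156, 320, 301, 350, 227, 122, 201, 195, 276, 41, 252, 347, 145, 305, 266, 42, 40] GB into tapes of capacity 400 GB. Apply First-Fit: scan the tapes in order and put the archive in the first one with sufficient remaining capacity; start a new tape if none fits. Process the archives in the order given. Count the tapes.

11 tapes

156 GB → tape 1 (remaining 244 GB)
320 GB → tape 2 (remaining 80 GB)
301 GB → tape 3 (remaining 99 GB)
350 GB → tape 4 (remaining 50 GB)
227 GB → tape 1 (remaining 17 GB)
122 GB → tape 5 (remaining 278 GB)
201 GB → tape 5 (remaining 77 GB)
195 GB → tape 6 (remaining 205 GB)
276 GB → tape 7 (remaining 124 GB)
41 GB → tape 2 (remaining 39 GB)
252 GB → tape 8 (remaining 148 GB)
347 GB → tape 9 (remaining 53 GB)
145 GB → tape 6 (remaining 60 GB)
305 GB → tape 10 (remaining 95 GB)
266 GB → tape 11 (remaining 134 GB)
42 GB → tape 3 (remaining 57 GB)
40 GB → tape 3 (remaining 17 GB)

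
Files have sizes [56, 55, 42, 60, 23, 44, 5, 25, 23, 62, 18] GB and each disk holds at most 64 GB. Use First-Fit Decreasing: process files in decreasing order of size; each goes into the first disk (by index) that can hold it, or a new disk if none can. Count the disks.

Sorted descending: 62, 60, 56, 55, 44, 42, 25, 23, 23, 18, 5.
62 GB → disk 1 (remaining 2 GB)
60 GB → disk 2 (remaining 4 GB)
56 GB → disk 3 (remaining 8 GB)
55 GB → disk 4 (remaining 9 GB)
44 GB → disk 5 (remaining 20 GB)
42 GB → disk 6 (remaining 22 GB)
25 GB → disk 7 (remaining 39 GB)
23 GB → disk 7 (remaining 16 GB)
23 GB → disk 8 (remaining 41 GB)
18 GB → disk 5 (remaining 2 GB)
5 GB → disk 3 (remaining 3 GB)

8 disks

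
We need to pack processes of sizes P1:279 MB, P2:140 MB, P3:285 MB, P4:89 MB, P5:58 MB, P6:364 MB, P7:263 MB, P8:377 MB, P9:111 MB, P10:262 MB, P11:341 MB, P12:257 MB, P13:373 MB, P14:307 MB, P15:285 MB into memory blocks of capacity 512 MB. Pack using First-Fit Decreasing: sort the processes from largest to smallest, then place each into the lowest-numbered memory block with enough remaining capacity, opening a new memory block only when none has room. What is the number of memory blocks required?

11 memory blocks

Sorted descending: 377, 373, 364, 341, 307, 285, 285, 279, 263, 262, 257, 140, 111, 89, 58.
memory block 1: place 377 MB, 135 MB left
memory block 2: place 373 MB, 139 MB left
memory block 3: place 364 MB, 148 MB left
memory block 4: place 341 MB, 171 MB left
memory block 5: place 307 MB, 205 MB left
memory block 6: place 285 MB, 227 MB left
memory block 7: place 285 MB, 227 MB left
memory block 8: place 279 MB, 233 MB left
memory block 9: place 263 MB, 249 MB left
memory block 10: place 262 MB, 250 MB left
memory block 11: place 257 MB, 255 MB left
memory block 3: place 140 MB, 8 MB left
memory block 1: place 111 MB, 24 MB left
memory block 2: place 89 MB, 50 MB left
memory block 4: place 58 MB, 113 MB left
Final memory blocks: [377,111] [373,89] [364,140] [341,58] [307] [285] [285] [279] [263] [262] [257].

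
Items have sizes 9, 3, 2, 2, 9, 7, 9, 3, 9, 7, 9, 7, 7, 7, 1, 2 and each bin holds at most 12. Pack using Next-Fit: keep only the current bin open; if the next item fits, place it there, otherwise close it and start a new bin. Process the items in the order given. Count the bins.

11

bin 1: place 9, 3 left
bin 1: place 3, 0 left
bin 2: place 2, 10 left
bin 2: place 2, 8 left
bin 3: place 9, 3 left
bin 4: place 7, 5 left
bin 5: place 9, 3 left
bin 5: place 3, 0 left
bin 6: place 9, 3 left
bin 7: place 7, 5 left
bin 8: place 9, 3 left
bin 9: place 7, 5 left
bin 10: place 7, 5 left
bin 11: place 7, 5 left
bin 11: place 1, 4 left
bin 11: place 2, 2 left
Final bins: [9,3] [2,2] [9] [7] [9,3] [9] [7] [9] [7] [7] [7,1,2].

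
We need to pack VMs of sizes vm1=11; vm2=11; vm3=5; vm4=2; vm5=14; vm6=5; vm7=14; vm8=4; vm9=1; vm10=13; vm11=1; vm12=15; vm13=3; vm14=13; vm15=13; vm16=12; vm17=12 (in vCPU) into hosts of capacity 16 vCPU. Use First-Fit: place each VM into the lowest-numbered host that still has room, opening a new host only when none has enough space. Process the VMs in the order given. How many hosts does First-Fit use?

11

vm1 (11 vCPU) → host 1 (remaining 5 vCPU)
vm2 (11 vCPU) → host 2 (remaining 5 vCPU)
vm3 (5 vCPU) → host 1 (remaining 0 vCPU)
vm4 (2 vCPU) → host 2 (remaining 3 vCPU)
vm5 (14 vCPU) → host 3 (remaining 2 vCPU)
vm6 (5 vCPU) → host 4 (remaining 11 vCPU)
vm7 (14 vCPU) → host 5 (remaining 2 vCPU)
vm8 (4 vCPU) → host 4 (remaining 7 vCPU)
vm9 (1 vCPU) → host 2 (remaining 2 vCPU)
vm10 (13 vCPU) → host 6 (remaining 3 vCPU)
vm11 (1 vCPU) → host 2 (remaining 1 vCPU)
vm12 (15 vCPU) → host 7 (remaining 1 vCPU)
vm13 (3 vCPU) → host 4 (remaining 4 vCPU)
vm14 (13 vCPU) → host 8 (remaining 3 vCPU)
vm15 (13 vCPU) → host 9 (remaining 3 vCPU)
vm16 (12 vCPU) → host 10 (remaining 4 vCPU)
vm17 (12 vCPU) → host 11 (remaining 4 vCPU)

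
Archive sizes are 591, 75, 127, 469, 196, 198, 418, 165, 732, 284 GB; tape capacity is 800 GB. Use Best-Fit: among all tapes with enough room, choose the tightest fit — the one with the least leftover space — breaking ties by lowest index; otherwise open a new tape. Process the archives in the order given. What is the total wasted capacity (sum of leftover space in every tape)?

591 GB → tape 1 (remaining 209 GB)
75 GB → tape 1 (remaining 134 GB)
127 GB → tape 1 (remaining 7 GB)
469 GB → tape 2 (remaining 331 GB)
196 GB → tape 2 (remaining 135 GB)
198 GB → tape 3 (remaining 602 GB)
418 GB → tape 3 (remaining 184 GB)
165 GB → tape 3 (remaining 19 GB)
732 GB → tape 4 (remaining 68 GB)
284 GB → tape 5 (remaining 516 GB)
5 tapes × 800 GB = 4000 GB; used 3255 GB; unused 745 GB.

745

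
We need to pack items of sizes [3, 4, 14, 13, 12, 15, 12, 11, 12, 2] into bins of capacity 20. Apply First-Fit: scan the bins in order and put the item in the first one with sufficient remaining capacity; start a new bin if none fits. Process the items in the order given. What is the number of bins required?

7 bins

3 → bin 1 (remaining 17)
4 → bin 1 (remaining 13)
14 → bin 2 (remaining 6)
13 → bin 1 (remaining 0)
12 → bin 3 (remaining 8)
15 → bin 4 (remaining 5)
12 → bin 5 (remaining 8)
11 → bin 6 (remaining 9)
12 → bin 7 (remaining 8)
2 → bin 2 (remaining 4)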